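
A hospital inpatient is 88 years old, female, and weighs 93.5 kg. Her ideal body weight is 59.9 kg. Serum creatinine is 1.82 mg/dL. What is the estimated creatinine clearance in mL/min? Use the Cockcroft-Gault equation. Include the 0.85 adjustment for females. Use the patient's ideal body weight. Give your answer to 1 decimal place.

CrCl = (140 − 88) × 59.9 / (72 × 1.82) × 0.85 = 3114.8 / 131.04 × 0.85 ≈ 20.2 mL/min

20.2 mL/min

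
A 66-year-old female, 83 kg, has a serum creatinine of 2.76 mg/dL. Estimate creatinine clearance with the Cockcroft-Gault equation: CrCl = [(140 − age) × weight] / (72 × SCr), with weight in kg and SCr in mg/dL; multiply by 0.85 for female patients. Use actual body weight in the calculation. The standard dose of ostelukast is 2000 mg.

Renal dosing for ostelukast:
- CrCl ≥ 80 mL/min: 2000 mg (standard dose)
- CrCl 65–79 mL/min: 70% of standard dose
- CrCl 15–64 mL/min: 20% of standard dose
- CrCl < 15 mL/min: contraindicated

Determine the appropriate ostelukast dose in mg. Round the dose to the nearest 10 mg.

CrCl = (140 − 66) × 83 / (72 × 2.76) × 0.85 = 6142.0 / 198.72 × 0.85 ≈ 26.3 mL/min
CrCl ≈ 26 mL/min → bracket 15–64 mL/min.
20% of 2000 mg = 400 mg

400 mg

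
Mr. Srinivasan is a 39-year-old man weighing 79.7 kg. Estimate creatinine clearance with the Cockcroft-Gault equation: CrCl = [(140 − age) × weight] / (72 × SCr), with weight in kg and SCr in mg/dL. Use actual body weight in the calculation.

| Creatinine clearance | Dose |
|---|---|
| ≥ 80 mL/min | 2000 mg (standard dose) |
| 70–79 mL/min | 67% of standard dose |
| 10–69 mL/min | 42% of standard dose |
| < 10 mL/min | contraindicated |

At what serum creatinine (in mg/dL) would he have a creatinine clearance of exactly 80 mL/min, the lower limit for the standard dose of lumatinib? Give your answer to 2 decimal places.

1.40 mg/dL

Standard dose requires CrCl ≥ 80 mL/min.
Set (140 − 39) × 79.7 / (72 × SCr) = 80
SCr = (140 − 39) × 79.7 / (72 × 80) = 1.398 mg/dL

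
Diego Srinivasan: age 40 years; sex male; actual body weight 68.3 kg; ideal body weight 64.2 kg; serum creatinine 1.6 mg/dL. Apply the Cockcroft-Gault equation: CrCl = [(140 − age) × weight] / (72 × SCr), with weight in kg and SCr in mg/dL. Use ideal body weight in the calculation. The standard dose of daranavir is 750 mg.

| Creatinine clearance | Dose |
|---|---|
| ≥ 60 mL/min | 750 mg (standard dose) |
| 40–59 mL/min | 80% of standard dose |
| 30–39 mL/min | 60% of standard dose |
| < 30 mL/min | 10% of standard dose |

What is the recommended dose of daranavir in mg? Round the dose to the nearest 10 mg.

CrCl = (140 − 40) × 64.2 / (72 × 1.6) = 6420.0 / 115.20 ≈ 55.7 mL/min
CrCl ≈ 56 mL/min → bracket 40–59 mL/min.
80% of 750 mg = 600 mg

600 mg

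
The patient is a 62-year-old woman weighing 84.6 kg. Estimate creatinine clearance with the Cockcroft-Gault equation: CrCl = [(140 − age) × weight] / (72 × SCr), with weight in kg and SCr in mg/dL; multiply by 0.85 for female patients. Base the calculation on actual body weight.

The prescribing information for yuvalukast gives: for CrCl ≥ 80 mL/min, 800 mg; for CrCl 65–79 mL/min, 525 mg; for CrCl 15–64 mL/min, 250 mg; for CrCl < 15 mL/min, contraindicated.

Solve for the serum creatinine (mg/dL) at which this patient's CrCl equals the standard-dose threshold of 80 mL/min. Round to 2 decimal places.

Standard dose requires CrCl ≥ 80 mL/min.
Set (140 − 62) × 84.6 × 0.85 / (72 × SCr) = 80
SCr = (140 − 62) × 84.6 × 0.85 / (72 × 80) = 0.974 mg/dL

0.97 mg/dL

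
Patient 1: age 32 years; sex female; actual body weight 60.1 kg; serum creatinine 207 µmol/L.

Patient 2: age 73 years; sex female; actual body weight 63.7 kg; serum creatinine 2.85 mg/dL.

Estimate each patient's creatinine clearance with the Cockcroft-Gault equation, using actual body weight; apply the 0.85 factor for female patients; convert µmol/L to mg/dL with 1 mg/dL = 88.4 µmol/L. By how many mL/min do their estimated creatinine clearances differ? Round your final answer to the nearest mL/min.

Patient 1: SCr = 207 / 88.4 = 2.342 mg/dL
Patient 1: CrCl = (140 − 32) × 60.1 / (72 × 2.342) × 0.85 = 6490.8 / 168.62 × 0.85 ≈ 32.7 mL/min
Patient 2: CrCl = (140 − 73) × 63.7 / (72 × 2.85) × 0.85 = 4267.9 / 205.20 × 0.85 ≈ 17.7 mL/min
|32.7 − 17.7| = 15.0 mL/min

15 mL/min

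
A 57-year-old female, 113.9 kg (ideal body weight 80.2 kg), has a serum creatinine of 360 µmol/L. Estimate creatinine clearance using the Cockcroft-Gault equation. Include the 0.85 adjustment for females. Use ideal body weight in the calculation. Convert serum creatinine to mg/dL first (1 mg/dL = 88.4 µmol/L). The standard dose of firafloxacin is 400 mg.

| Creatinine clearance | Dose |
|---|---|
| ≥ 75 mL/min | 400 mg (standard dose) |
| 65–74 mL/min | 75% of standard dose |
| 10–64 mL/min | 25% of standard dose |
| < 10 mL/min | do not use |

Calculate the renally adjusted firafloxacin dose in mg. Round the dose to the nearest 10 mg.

100 mg

SCr = 360 / 88.4 = 4.072 mg/dL
CrCl = (140 − 57) × 80.2 / (72 × 4.072) × 0.85 = 6656.6 / 293.18 × 0.85 ≈ 19.3 mL/min
CrCl ≈ 19 mL/min → bracket 10–64 mL/min.
25% of 400 mg = 100 mg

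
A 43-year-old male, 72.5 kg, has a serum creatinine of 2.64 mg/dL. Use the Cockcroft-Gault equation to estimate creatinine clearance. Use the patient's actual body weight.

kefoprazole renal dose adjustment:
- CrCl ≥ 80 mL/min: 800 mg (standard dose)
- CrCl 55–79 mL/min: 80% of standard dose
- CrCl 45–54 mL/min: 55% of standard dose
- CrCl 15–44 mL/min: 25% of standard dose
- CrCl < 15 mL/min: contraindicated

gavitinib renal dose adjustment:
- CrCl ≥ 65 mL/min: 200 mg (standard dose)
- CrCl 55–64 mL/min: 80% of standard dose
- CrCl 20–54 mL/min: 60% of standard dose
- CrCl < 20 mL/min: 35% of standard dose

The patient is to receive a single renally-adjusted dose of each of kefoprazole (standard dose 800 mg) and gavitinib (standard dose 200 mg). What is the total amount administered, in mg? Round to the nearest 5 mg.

320 mg

CrCl = (140 − 43) × 72.5 / (72 × 2.64) = 7032.5 / 190.08 ≈ 37.0 mL/min
CrCl ≈ 37 mL/min.
kefoprazole: 15–44 mL/min → 25% of 800 mg = 200 mg.
gavitinib: 20–54 mL/min → 60% of 200 mg = 120 mg.
Total = 200 + 120 = 320 mg.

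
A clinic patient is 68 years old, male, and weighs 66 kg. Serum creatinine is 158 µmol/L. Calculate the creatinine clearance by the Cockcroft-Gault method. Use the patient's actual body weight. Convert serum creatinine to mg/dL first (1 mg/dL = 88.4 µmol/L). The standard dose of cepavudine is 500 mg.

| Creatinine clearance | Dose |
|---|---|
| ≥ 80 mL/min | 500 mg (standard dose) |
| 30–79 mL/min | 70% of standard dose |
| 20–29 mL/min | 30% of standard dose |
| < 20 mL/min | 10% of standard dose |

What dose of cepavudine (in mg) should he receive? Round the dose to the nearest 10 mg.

SCr = 158 / 88.4 = 1.787 mg/dL
CrCl = (140 − 68) × 66 / (72 × 1.787) = 4752.0 / 128.66 ≈ 36.9 mL/min
CrCl ≈ 37 mL/min → bracket 30–79 mL/min.
70% of 500 mg = 350 mg

350 mg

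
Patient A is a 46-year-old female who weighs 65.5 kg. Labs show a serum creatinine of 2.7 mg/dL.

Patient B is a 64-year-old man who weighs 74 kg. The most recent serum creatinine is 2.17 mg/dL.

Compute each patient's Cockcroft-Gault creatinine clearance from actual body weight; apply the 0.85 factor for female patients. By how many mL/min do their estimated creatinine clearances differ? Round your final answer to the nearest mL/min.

9 mL/min

Patient A: CrCl = (140 − 46) × 65.5 / (72 × 2.7) × 0.85 = 6157.0 / 194.40 × 0.85 ≈ 26.9 mL/min
Patient B: CrCl = (140 − 64) × 74 / (72 × 2.17) = 5624.0 / 156.24 ≈ 36.0 mL/min
|26.9 − 36.0| = 9.1 mL/min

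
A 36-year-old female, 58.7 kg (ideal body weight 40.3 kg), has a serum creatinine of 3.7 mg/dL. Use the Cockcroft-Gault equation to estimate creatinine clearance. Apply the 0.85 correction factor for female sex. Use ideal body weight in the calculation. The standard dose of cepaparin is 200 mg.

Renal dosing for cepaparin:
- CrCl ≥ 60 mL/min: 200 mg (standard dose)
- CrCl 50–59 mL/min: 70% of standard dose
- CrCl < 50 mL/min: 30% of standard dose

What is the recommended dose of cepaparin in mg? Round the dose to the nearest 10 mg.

CrCl = (140 − 36) × 40.3 / (72 × 3.7) × 0.85 = 4191.2 / 266.40 × 0.85 ≈ 13.4 mL/min
CrCl ≈ 13 mL/min → bracket < 50 mL/min.
30% of 200 mg = 60 mg

60 mg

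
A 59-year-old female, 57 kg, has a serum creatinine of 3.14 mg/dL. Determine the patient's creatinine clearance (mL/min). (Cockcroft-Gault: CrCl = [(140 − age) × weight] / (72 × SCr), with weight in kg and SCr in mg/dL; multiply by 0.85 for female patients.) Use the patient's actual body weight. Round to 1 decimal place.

CrCl = (140 − 59) × 57 / (72 × 3.14) × 0.85 = 4617.0 / 226.08 × 0.85 ≈ 17.4 mL/min

17.4 mL/min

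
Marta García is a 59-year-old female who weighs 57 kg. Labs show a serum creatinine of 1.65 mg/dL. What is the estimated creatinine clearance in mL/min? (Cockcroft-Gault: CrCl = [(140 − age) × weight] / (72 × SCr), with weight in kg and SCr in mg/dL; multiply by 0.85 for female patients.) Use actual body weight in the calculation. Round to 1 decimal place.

33.0 mL/min

CrCl = (140 − 59) × 57 / (72 × 1.65) × 0.85 = 4617.0 / 118.80 × 0.85 ≈ 33.0 mL/min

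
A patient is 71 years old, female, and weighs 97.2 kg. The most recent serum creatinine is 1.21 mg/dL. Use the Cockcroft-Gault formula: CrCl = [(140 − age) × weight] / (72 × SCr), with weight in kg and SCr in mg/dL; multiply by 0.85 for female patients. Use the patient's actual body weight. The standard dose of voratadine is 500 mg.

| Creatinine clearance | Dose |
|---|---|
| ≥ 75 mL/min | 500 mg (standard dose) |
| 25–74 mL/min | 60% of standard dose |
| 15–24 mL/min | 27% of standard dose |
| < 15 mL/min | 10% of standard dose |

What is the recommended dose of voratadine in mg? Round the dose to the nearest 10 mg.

300 mg

CrCl = (140 − 71) × 97.2 / (72 × 1.21) × 0.85 = 6706.8 / 87.12 × 0.85 ≈ 65.4 mL/min
CrCl ≈ 65 mL/min → bracket 25–74 mL/min.
60% of 500 mg = 300 mg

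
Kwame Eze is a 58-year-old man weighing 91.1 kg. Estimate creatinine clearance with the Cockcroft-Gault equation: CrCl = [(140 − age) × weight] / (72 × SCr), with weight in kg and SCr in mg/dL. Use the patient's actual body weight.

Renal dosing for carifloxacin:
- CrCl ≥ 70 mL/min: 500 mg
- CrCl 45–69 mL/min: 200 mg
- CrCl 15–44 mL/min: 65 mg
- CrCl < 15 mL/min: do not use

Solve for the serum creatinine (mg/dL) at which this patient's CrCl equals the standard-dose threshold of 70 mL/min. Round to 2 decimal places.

Standard dose requires CrCl ≥ 70 mL/min.
Set (140 − 58) × 91.1 / (72 × SCr) = 70
SCr = (140 − 58) × 91.1 / (72 × 70) = 1.482 mg/dL

1.48 mg/dL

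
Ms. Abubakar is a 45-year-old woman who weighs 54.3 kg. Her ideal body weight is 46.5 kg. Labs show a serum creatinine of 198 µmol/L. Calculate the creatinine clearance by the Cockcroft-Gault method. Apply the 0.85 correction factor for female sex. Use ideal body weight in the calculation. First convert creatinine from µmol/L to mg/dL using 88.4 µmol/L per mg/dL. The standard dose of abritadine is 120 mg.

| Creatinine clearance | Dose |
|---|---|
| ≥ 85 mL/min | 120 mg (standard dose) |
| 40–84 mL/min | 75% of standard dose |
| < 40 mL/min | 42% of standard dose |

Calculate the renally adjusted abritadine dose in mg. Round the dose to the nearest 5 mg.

SCr = 198 / 88.4 = 2.24 mg/dL
CrCl = (140 − 45) × 46.5 / (72 × 2.24) × 0.85 = 4417.5 / 161.28 × 0.85 ≈ 23.3 mL/min
CrCl ≈ 23 mL/min → bracket < 40 mL/min.
42% of 120 mg = 50.4 mg → 50 mg

50 mg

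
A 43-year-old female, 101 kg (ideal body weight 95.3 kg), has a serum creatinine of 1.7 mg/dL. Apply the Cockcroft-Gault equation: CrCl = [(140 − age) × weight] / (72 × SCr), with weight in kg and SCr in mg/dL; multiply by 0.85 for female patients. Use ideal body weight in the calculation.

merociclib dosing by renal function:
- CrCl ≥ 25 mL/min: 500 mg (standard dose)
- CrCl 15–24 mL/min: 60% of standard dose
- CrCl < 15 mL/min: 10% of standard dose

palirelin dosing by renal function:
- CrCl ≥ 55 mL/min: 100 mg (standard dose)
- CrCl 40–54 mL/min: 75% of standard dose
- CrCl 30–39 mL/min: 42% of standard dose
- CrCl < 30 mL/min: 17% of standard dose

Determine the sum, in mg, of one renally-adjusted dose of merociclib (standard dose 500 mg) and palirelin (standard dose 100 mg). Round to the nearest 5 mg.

600 mg

CrCl = (140 − 43) × 95.3 / (72 × 1.7) × 0.85 = 9244.1 / 122.40 × 0.85 ≈ 64.2 mL/min
CrCl ≈ 64 mL/min.
merociclib: ≥ 25 mL/min → 100% of 500 mg = 500 mg.
palirelin: ≥ 55 mL/min → 100% of 100 mg = 100 mg.
Total = 500 + 100 = 600 mg.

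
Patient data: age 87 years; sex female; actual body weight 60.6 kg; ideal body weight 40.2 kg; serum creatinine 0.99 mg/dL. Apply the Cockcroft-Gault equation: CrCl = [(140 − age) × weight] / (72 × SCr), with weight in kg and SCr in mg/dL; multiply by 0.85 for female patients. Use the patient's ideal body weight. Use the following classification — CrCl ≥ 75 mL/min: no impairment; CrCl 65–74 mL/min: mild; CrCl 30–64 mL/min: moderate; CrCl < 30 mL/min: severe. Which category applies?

CrCl = (140 − 87) × 40.2 / (72 × 0.99) × 0.85 = 2130.6 / 71.28 × 0.85 ≈ 25.4 mL/min
25 mL/min falls in the 'severe' range.

severe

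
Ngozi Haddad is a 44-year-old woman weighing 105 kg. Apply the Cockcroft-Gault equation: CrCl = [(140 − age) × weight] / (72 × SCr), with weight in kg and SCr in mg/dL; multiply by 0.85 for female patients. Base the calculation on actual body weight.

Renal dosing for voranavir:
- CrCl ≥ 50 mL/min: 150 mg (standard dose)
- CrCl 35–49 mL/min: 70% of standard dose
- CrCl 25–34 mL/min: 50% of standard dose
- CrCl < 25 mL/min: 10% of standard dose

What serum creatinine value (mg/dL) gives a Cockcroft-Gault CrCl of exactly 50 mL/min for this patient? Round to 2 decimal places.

2.38 mg/dL

Standard dose requires CrCl ≥ 50 mL/min.
Set (140 − 44) × 105 × 0.85 / (72 × SCr) = 50
SCr = (140 − 44) × 105 × 0.85 / (72 × 50) = 2.380 mg/dL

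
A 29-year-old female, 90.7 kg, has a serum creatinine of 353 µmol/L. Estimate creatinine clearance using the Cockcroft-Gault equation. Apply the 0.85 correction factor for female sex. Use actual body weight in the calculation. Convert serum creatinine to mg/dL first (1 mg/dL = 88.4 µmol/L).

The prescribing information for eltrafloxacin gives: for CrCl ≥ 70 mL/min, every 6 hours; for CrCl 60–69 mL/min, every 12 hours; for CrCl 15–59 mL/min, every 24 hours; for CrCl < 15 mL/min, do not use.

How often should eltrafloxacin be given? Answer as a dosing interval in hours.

every 24 hours

SCr = 353 / 88.4 = 3.993 mg/dL
CrCl = (140 − 29) × 90.7 / (72 × 3.993) × 0.85 = 10067.7 / 287.50 × 0.85 ≈ 29.8 mL/min
CrCl ≈ 30 mL/min → bracket 15–59 mL/min → every 24 hours.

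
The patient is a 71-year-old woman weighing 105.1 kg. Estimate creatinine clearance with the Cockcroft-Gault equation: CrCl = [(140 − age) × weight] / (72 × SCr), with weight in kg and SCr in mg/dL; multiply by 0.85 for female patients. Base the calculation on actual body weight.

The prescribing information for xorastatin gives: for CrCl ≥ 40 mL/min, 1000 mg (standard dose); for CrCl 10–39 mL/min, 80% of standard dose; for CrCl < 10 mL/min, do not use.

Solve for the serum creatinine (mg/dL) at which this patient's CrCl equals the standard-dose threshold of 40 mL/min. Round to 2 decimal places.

Standard dose requires CrCl ≥ 40 mL/min.
Set (140 − 71) × 105.1 × 0.85 / (72 × SCr) = 40
SCr = (140 − 71) × 105.1 × 0.85 / (72 × 40) = 2.140 mg/dL

2.14 mg/dL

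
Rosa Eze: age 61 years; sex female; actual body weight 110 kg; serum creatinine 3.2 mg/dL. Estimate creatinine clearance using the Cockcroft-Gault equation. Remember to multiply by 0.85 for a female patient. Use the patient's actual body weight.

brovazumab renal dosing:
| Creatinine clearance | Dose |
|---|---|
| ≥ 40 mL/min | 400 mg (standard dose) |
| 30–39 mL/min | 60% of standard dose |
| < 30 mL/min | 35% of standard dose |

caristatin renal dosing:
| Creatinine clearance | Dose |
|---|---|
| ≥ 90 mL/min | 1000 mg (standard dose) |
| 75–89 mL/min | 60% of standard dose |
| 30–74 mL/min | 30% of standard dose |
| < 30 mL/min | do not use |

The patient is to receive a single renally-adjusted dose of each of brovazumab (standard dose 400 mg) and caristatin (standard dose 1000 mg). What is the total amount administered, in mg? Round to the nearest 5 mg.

CrCl = (140 − 61) × 110 / (72 × 3.2) × 0.85 = 8690.0 / 230.40 × 0.85 ≈ 32.1 mL/min
CrCl ≈ 32 mL/min.
brovazumab: 30–39 mL/min → 60% of 400 mg = 240 mg.
caristatin: 30–74 mL/min → 30% of 1000 mg = 300 mg.
Total = 240 + 300 = 540 mg.

540 mg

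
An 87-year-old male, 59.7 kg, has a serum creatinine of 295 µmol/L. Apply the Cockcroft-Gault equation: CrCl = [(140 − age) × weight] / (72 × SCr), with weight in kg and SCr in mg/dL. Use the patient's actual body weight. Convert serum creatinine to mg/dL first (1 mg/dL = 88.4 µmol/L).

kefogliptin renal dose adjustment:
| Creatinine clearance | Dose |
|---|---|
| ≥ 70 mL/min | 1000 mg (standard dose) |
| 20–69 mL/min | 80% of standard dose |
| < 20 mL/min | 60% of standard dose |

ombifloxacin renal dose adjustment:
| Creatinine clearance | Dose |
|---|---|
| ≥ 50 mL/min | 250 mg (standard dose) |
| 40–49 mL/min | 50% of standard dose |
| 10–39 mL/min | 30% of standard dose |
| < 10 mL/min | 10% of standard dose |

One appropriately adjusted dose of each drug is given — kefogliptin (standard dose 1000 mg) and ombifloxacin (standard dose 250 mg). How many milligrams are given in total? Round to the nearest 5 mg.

SCr = 295 / 88.4 = 3.337 mg/dL
CrCl = (140 − 87) × 59.7 / (72 × 3.337) = 3164.1 / 240.26 ≈ 13.2 mL/min
CrCl ≈ 13 mL/min.
kefogliptin: < 20 mL/min → 60% of 1000 mg = 600 mg.
ombifloxacin: 10–39 mL/min → 30% of 250 mg = 75 mg.
Total = 600 + 75 = 675 mg.

675 mg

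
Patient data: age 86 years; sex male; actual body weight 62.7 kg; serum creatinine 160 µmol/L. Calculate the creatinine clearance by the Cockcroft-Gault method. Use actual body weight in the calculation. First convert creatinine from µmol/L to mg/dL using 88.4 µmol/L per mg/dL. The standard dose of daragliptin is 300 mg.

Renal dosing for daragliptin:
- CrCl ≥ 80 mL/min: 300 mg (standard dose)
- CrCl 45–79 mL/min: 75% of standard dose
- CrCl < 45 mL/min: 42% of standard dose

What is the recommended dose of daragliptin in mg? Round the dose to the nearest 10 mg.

130 mg

SCr = 160 / 88.4 = 1.81 mg/dL
CrCl = (140 − 86) × 62.7 / (72 × 1.81) = 3385.8 / 130.32 ≈ 26.0 mL/min
CrCl ≈ 26 mL/min → bracket < 45 mL/min.
42% of 300 mg = 126 mg → 130 mg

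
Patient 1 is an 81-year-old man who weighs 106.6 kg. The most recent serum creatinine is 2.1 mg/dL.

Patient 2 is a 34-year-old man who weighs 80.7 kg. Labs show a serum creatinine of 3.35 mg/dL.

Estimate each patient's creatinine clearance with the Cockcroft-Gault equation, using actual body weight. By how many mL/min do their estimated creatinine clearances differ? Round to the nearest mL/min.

6 mL/min

Patient 1: CrCl = (140 − 81) × 106.6 / (72 × 2.1) = 6289.4 / 151.20 ≈ 41.6 mL/min
Patient 2: CrCl = (140 − 34) × 80.7 / (72 × 3.35) = 8554.2 / 241.20 ≈ 35.5 mL/min
|41.6 − 35.5| = 6.1 mL/min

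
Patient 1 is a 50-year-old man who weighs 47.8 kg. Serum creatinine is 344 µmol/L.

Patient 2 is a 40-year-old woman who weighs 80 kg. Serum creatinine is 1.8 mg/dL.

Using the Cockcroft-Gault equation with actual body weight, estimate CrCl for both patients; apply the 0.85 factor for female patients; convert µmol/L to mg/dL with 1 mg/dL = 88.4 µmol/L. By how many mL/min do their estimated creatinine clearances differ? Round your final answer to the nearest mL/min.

37 mL/min

Patient 1: SCr = 344 / 88.4 = 3.891 mg/dL
Patient 1: CrCl = (140 − 50) × 47.8 / (72 × 3.891) = 4302.0 / 280.15 ≈ 15.4 mL/min
Patient 2: CrCl = (140 − 40) × 80 / (72 × 1.8) × 0.85 = 8000.0 / 129.60 × 0.85 ≈ 52.5 mL/min
|15.4 − 52.5| = 37.1 mL/min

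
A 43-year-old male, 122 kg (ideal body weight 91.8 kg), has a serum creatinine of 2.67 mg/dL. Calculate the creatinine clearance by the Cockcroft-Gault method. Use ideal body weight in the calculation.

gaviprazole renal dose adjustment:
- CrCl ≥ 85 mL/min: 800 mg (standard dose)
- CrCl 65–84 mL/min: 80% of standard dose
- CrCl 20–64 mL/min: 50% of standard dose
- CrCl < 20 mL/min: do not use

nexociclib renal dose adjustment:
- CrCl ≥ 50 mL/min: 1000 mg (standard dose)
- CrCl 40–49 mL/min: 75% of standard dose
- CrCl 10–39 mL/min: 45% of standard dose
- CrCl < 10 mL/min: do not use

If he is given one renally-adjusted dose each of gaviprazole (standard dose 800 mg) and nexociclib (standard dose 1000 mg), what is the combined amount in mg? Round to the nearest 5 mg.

CrCl = (140 − 43) × 91.8 / (72 × 2.67) = 8904.6 / 192.24 ≈ 46.3 mL/min
CrCl ≈ 46 mL/min.
gaviprazole: 20–64 mL/min → 50% of 800 mg = 400 mg.
nexociclib: 40–49 mL/min → 75% of 1000 mg = 750 mg.
Total = 400 + 750 = 1150 mg.

1150 mg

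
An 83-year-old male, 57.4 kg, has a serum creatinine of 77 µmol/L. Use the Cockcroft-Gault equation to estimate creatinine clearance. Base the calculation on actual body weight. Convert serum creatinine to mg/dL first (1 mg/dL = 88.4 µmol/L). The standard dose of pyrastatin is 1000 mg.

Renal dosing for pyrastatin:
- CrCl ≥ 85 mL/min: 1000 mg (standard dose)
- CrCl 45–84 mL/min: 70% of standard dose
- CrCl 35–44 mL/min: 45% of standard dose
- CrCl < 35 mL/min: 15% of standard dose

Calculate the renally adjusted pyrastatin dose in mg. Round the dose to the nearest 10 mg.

SCr = 77 / 88.4 = 0.871 mg/dL
CrCl = (140 − 83) × 57.4 / (72 × 0.871) = 3271.8 / 62.71 ≈ 52.2 mL/min
CrCl ≈ 52 mL/min → bracket 45–84 mL/min.
70% of 1000 mg = 700 mg

700 mg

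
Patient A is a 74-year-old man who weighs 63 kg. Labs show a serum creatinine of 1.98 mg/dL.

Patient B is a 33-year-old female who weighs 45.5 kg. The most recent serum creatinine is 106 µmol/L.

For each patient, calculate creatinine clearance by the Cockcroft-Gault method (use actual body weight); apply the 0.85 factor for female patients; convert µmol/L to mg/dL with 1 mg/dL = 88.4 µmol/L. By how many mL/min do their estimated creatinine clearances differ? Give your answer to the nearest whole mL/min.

Patient A: CrCl = (140 − 74) × 63 / (72 × 1.98) = 4158.0 / 142.56 ≈ 29.2 mL/min
Patient B: SCr = 106 / 88.4 = 1.199 mg/dL
Patient B: CrCl = (140 − 33) × 45.5 / (72 × 1.199) × 0.85 = 4868.5 / 86.33 × 0.85 ≈ 47.9 mL/min
|29.2 − 47.9| = 18.7 mL/min

19 mL/min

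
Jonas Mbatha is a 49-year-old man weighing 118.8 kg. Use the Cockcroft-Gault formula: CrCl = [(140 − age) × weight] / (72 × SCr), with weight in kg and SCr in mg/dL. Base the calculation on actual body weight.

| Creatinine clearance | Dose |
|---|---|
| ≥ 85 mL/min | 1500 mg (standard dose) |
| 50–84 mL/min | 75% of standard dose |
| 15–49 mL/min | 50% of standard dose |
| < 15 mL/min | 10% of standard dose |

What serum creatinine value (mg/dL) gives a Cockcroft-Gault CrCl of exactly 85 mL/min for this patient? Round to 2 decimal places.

1.77 mg/dL

Standard dose requires CrCl ≥ 85 mL/min.
Set (140 − 49) × 118.8 / (72 × SCr) = 85
SCr = (140 − 49) × 118.8 / (72 × 85) = 1.766 mg/dL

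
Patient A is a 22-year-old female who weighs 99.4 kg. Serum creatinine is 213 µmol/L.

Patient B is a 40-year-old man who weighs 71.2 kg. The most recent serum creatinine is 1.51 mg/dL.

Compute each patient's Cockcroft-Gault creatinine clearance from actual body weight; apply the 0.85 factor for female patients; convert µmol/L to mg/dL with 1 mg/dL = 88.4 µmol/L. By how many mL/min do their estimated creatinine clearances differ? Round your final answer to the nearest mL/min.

Patient A: SCr = 213 / 88.4 = 2.41 mg/dL
Patient A: CrCl = (140 − 22) × 99.4 / (72 × 2.41) × 0.85 = 11729.2 / 173.52 × 0.85 ≈ 57.5 mL/min
Patient B: CrCl = (140 − 40) × 71.2 / (72 × 1.51) = 7120.0 / 108.72 ≈ 65.5 mL/min
|57.5 − 65.5| = 8.0 mL/min

8 mL/min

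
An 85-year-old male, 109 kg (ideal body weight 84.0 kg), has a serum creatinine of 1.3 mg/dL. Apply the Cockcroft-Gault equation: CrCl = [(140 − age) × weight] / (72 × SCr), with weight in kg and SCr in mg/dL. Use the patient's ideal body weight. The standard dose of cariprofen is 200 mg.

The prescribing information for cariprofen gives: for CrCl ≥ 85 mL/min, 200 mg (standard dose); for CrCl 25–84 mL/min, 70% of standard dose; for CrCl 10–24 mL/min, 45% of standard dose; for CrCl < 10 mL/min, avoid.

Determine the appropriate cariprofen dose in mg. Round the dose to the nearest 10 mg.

140 mg

CrCl = (140 − 85) × 84 / (72 × 1.3) = 4620.0 / 93.60 ≈ 49.4 mL/min
CrCl ≈ 49 mL/min → bracket 25–84 mL/min.
70% of 200 mg = 140 mg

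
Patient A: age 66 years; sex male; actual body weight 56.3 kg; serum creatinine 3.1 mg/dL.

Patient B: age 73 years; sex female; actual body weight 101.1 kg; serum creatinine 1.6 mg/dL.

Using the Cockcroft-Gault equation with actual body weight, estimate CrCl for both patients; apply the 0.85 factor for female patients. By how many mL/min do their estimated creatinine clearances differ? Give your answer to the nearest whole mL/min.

31 mL/min

Patient A: CrCl = (140 − 66) × 56.3 / (72 × 3.1) = 4166.2 / 223.20 ≈ 18.7 mL/min
Patient B: CrCl = (140 − 73) × 101.1 / (72 × 1.6) × 0.85 = 6773.7 / 115.20 × 0.85 ≈ 50.0 mL/min
|18.7 − 50.0| = 31.3 mL/min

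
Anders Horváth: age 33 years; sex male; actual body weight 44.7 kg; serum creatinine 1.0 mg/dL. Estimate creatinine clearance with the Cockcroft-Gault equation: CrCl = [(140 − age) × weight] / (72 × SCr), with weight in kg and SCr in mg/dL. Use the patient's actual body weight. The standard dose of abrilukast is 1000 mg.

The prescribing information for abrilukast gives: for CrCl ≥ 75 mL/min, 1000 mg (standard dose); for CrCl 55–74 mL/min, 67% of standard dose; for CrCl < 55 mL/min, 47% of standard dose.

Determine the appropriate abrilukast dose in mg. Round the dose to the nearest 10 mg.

CrCl = (140 − 33) × 44.7 / (72 × 1) = 4782.9 / 72.00 ≈ 66.4 mL/min
CrCl ≈ 66 mL/min → bracket 55–74 mL/min.
67% of 1000 mg = 670 mg

670 mg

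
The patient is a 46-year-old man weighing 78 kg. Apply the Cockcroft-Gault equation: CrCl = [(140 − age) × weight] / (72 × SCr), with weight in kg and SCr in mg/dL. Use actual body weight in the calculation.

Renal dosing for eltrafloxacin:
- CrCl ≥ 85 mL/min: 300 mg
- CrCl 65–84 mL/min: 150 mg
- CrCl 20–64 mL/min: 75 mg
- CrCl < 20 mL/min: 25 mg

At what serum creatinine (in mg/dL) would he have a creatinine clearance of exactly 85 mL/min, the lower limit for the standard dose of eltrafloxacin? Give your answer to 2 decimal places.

1.20 mg/dL

Standard dose requires CrCl ≥ 85 mL/min.
Set (140 − 46) × 78 / (72 × SCr) = 85
SCr = (140 − 46) × 78 / (72 × 85) = 1.198 mg/dL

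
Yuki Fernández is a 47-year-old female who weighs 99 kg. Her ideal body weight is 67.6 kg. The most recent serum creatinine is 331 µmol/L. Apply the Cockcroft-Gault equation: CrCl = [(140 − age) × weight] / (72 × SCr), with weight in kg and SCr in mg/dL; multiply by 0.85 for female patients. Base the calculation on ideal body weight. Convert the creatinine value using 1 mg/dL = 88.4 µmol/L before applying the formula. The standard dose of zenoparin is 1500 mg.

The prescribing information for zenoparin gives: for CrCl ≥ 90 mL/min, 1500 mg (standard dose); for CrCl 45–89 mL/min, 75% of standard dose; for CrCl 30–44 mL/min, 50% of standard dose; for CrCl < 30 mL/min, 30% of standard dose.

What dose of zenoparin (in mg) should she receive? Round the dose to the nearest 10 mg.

SCr = 331 / 88.4 = 3.744 mg/dL
CrCl = (140 − 47) × 67.6 / (72 × 3.744) × 0.85 = 6286.8 / 269.57 × 0.85 ≈ 19.8 mL/min
CrCl ≈ 20 mL/min → bracket < 30 mL/min.
30% of 1500 mg = 450 mg

450 mg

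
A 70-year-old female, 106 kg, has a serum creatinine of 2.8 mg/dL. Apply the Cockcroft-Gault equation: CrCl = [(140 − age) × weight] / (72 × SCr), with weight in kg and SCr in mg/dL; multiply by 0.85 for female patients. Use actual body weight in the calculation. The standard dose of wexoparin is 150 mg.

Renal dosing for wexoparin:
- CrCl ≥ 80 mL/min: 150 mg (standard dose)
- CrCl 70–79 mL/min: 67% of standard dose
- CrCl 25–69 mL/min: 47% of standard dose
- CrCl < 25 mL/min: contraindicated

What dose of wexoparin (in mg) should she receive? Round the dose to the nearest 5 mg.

CrCl = (140 − 70) × 106 / (72 × 2.8) × 0.85 = 7420.0 / 201.60 × 0.85 ≈ 31.3 mL/min
CrCl ≈ 31 mL/min → bracket 25–69 mL/min.
47% of 150 mg = 70.5 mg → 70 mg

70 mg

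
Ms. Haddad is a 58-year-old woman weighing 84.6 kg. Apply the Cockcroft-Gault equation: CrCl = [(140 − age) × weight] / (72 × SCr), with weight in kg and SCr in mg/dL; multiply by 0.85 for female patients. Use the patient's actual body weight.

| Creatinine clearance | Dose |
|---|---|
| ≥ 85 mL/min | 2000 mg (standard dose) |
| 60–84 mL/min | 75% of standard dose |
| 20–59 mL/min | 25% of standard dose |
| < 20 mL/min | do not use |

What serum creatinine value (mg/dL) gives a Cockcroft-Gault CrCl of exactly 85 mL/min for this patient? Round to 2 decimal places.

Standard dose requires CrCl ≥ 85 mL/min.
Set (140 − 58) × 84.6 × 0.85 / (72 × SCr) = 85
SCr = (140 − 58) × 84.6 × 0.85 / (72 × 85) = 0.964 mg/dL

0.96 mg/dL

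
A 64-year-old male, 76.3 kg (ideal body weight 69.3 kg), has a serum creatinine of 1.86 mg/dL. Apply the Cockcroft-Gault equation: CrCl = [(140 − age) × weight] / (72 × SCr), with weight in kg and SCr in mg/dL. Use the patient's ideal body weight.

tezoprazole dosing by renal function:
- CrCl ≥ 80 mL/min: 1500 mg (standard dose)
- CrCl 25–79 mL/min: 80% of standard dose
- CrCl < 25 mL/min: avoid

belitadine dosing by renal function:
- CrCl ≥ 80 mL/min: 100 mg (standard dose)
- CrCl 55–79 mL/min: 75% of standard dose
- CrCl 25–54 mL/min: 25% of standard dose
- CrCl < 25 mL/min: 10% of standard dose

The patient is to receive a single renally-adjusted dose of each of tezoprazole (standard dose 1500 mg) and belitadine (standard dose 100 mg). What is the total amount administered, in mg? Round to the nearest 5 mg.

CrCl = (140 − 64) × 69.3 / (72 × 1.86) = 5266.8 / 133.92 ≈ 39.3 mL/min
CrCl ≈ 39 mL/min.
tezoprazole: 25–79 mL/min → 80% of 1500 mg = 1200 mg.
belitadine: 25–54 mL/min → 25% of 100 mg = 25 mg.
Total = 1200 + 25 = 1225 mg.

1225 mg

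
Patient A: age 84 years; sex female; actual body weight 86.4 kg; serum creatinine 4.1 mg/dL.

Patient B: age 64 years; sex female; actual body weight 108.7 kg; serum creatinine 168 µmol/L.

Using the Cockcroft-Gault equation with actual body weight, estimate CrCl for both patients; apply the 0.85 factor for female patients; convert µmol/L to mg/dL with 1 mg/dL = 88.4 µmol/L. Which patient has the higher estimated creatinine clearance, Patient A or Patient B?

Patient B

Patient A: CrCl = (140 − 84) × 86.4 / (72 × 4.1) × 0.85 = 4838.4 / 295.20 × 0.85 ≈ 13.9 mL/min
Patient B: SCr = 168 / 88.4 = 1.9 mg/dL
Patient B: CrCl = (140 − 64) × 108.7 / (72 × 1.9) × 0.85 = 8261.2 / 136.80 × 0.85 ≈ 51.3 mL/min
13.9 vs 51.3 mL/min → Patient B is higher.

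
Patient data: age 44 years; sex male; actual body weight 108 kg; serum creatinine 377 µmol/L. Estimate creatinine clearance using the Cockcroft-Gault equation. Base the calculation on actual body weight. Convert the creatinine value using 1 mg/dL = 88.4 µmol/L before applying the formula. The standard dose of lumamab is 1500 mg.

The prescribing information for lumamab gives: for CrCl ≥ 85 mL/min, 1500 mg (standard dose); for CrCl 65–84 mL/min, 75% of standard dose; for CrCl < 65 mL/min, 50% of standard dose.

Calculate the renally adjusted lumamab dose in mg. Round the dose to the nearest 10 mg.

750 mg

SCr = 377 / 88.4 = 4.265 mg/dL
CrCl = (140 − 44) × 108 / (72 × 4.265) = 10368.0 / 307.08 ≈ 33.8 mL/min
CrCl ≈ 34 mL/min → bracket < 65 mL/min.
50% of 1500 mg = 750 mg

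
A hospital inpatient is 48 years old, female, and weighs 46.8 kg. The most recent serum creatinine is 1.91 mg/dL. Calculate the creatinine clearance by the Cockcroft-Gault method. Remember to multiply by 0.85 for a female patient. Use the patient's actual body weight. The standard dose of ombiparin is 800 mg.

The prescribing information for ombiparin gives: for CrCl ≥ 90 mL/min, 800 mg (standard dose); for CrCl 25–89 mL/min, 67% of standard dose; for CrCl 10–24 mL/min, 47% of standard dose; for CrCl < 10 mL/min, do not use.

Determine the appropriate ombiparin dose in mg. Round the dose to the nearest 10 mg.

CrCl = (140 − 48) × 46.8 / (72 × 1.91) × 0.85 = 4305.6 / 137.52 × 0.85 ≈ 26.6 mL/min
CrCl ≈ 27 mL/min → bracket 25–89 mL/min.
67% of 800 mg = 536 mg → 540 mg

540 mg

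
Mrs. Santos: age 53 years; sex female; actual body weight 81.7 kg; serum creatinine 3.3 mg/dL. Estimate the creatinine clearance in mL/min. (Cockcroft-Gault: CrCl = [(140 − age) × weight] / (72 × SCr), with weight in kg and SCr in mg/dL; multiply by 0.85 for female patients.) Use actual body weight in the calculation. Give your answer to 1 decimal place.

25.4 mL/min

CrCl = (140 − 53) × 81.7 / (72 × 3.3) × 0.85 = 7107.9 / 237.60 × 0.85 ≈ 25.4 mL/min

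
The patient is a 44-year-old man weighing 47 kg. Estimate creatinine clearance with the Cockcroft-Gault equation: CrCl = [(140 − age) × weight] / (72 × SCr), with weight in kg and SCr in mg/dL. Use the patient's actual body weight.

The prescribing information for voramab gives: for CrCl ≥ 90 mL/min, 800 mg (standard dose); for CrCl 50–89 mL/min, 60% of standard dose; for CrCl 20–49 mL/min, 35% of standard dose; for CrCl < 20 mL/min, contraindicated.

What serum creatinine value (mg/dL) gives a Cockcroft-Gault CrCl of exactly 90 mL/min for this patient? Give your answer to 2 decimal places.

0.70 mg/dL

Standard dose requires CrCl ≥ 90 mL/min.
Set (140 − 44) × 47 / (72 × SCr) = 90
SCr = (140 − 44) × 47 / (72 × 90) = 0.696 mg/dL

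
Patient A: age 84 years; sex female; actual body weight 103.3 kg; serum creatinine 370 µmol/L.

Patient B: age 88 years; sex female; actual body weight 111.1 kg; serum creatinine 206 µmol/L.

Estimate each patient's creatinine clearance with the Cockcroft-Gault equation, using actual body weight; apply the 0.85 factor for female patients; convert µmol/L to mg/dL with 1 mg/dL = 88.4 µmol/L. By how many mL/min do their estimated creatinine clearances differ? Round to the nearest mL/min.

Patient A: SCr = 370 / 88.4 = 4.186 mg/dL
Patient A: CrCl = (140 − 84) × 103.3 / (72 × 4.186) × 0.85 = 5784.8 / 301.39 × 0.85 ≈ 16.3 mL/min
Patient B: SCr = 206 / 88.4 = 2.33 mg/dL
Patient B: CrCl = (140 − 88) × 111.1 / (72 × 2.33) × 0.85 = 5777.2 / 167.76 × 0.85 ≈ 29.3 mL/min
|16.3 − 29.3| = 13.0 mL/min

13 mL/min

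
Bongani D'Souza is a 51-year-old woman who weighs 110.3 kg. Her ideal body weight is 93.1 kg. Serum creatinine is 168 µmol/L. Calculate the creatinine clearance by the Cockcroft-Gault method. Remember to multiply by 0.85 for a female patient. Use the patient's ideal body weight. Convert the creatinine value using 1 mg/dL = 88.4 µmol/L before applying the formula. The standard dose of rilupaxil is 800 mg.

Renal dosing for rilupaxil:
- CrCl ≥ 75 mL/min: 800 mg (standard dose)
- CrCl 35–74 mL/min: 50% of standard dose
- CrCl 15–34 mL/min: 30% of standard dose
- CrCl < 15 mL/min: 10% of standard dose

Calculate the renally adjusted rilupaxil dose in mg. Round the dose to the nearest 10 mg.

SCr = 168 / 88.4 = 1.9 mg/dL
CrCl = (140 − 51) × 93.1 / (72 × 1.9) × 0.85 = 8285.9 / 136.80 × 0.85 ≈ 51.5 mL/min
CrCl ≈ 51 mL/min → bracket 35–74 mL/min.
50% of 800 mg = 400 mg

400 mg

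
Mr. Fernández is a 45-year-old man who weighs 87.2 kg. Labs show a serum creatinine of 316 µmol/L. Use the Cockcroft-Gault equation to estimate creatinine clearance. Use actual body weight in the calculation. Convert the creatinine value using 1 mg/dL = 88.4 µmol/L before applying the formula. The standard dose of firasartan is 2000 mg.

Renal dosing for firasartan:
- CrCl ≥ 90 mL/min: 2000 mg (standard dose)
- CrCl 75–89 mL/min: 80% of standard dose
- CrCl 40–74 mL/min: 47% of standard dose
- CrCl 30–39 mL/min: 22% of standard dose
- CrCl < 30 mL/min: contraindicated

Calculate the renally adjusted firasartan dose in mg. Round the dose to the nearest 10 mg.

440 mg

SCr = 316 / 88.4 = 3.575 mg/dL
CrCl = (140 − 45) × 87.2 / (72 × 3.575) = 8284.0 / 257.40 ≈ 32.2 mL/min
CrCl ≈ 32 mL/min → bracket 30–39 mL/min.
22% of 2000 mg = 440 mg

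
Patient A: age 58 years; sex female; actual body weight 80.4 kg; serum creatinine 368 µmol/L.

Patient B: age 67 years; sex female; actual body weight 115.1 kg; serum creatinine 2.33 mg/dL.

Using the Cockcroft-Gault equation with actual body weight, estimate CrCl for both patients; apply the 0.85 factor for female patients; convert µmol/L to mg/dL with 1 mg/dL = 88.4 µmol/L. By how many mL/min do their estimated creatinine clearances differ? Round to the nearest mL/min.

24 mL/min

Patient A: SCr = 368 / 88.4 = 4.163 mg/dL
Patient A: CrCl = (140 − 58) × 80.4 / (72 × 4.163) × 0.85 = 6592.8 / 299.74 × 0.85 ≈ 18.7 mL/min
Patient B: CrCl = (140 − 67) × 115.1 / (72 × 2.33) × 0.85 = 8402.3 / 167.76 × 0.85 ≈ 42.6 mL/min
|18.7 − 42.6| = 23.9 mL/min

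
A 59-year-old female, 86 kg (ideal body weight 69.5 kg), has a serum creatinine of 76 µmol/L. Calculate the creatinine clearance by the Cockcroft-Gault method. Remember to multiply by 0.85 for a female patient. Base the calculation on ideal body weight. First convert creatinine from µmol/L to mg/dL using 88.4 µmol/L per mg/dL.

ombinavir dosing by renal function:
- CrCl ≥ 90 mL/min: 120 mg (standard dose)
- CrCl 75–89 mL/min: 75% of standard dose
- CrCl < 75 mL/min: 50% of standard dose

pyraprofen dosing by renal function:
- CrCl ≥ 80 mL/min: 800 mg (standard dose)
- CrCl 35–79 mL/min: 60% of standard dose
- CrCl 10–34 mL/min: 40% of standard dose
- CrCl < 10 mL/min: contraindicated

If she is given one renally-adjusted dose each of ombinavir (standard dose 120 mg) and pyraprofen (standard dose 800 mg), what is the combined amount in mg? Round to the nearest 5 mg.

570 mg

SCr = 76 / 88.4 = 0.86 mg/dL
CrCl = (140 − 59) × 69.5 / (72 × 0.86) × 0.85 = 5629.5 / 61.92 × 0.85 ≈ 77.3 mL/min
CrCl ≈ 77 mL/min.
ombinavir: 75–89 mL/min → 75% of 120 mg = 90 mg.
pyraprofen: 35–79 mL/min → 60% of 800 mg = 480 mg.
Total = 90 + 480 = 570 mg.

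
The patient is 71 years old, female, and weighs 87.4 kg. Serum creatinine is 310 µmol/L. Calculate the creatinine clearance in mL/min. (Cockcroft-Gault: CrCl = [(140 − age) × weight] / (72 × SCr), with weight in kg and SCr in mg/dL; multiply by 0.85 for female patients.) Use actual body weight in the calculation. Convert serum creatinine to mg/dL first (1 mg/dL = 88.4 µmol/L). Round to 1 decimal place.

SCr = 310 / 88.4 = 3.507 mg/dL
CrCl = (140 − 71) × 87.4 / (72 × 3.507) × 0.85 = 6030.6 / 252.50 × 0.85 ≈ 20.3 mL/min

20.3 mL/min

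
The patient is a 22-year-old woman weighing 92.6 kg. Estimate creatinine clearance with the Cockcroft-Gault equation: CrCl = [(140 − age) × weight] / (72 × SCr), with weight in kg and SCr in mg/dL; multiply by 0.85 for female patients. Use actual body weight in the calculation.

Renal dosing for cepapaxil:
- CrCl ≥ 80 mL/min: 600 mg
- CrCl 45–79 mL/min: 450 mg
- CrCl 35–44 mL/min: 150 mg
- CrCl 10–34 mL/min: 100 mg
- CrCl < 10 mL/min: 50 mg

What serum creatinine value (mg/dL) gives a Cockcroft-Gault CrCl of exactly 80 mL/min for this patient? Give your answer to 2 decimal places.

1.61 mg/dL

Standard dose requires CrCl ≥ 80 mL/min.
Set (140 − 22) × 92.6 × 0.85 / (72 × SCr) = 80
SCr = (140 − 22) × 92.6 × 0.85 / (72 × 80) = 1.612 mg/dL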